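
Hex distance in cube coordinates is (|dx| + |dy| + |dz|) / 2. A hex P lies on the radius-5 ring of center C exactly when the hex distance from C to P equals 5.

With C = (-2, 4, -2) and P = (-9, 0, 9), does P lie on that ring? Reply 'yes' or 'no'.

Answer: no

Derivation:
|px - cx| = |-9 - (-2)| = 7
|py - cy| = |0 - 4| = 4
|pz - cz| = |9 - (-2)| = 11
distance = (7+4+11)/2 = 22/2 = 11
radius = 5; distance != radius -> no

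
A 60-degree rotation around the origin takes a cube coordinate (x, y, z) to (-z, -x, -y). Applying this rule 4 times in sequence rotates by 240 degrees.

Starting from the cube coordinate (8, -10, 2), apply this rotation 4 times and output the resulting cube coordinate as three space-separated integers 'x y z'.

Answer: 2 8 -10

Derivation:
Start: (8, -10, 2)
Step 1: (8, -10, 2) -> (-(2), -(8), -(-10)) = (-2, -8, 10)
Step 2: (-2, -8, 10) -> (-(10), -(-2), -(-8)) = (-10, 2, 8)
Step 3: (-10, 2, 8) -> (-(8), -(-10), -(2)) = (-8, 10, -2)
Step 4: (-8, 10, -2) -> (-(-2), -(-8), -(10)) = (2, 8, -10)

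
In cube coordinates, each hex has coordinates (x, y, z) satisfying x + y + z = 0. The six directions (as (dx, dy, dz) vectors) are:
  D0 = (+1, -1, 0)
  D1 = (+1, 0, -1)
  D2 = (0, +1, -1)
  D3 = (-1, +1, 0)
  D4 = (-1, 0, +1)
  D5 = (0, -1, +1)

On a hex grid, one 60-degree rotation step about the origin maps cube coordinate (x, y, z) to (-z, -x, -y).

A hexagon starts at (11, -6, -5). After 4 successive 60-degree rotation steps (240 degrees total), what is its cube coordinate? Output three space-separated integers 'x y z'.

Answer: -5 11 -6

Derivation:
Start: (11, -6, -5)
Step 1: (11, -6, -5) -> (-(-5), -(11), -(-6)) = (5, -11, 6)
Step 2: (5, -11, 6) -> (-(6), -(5), -(-11)) = (-6, -5, 11)
Step 3: (-6, -5, 11) -> (-(11), -(-6), -(-5)) = (-11, 6, 5)
Step 4: (-11, 6, 5) -> (-(5), -(-11), -(6)) = (-5, 11, -6)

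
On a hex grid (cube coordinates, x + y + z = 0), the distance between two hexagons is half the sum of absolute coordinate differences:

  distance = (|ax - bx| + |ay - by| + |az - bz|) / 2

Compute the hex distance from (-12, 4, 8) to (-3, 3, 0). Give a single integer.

Answer: 9

Derivation:
|ax - bx| = |-12 - (-3)| = 9
|ay - by| = |4 - 3| = 1
|az - bz| = |8 - 0| = 8
distance = (9 + 1 + 8) / 2 = 18 / 2 = 9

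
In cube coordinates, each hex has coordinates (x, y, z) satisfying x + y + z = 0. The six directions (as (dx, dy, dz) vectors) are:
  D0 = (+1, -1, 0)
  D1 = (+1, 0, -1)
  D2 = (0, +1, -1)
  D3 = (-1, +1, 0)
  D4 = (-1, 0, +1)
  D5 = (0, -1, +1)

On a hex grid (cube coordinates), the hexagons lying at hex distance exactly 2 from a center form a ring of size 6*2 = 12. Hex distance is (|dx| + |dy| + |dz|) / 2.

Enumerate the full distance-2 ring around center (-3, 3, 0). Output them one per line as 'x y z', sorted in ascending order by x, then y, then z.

Walk ring at distance 2 from (-3, 3, 0):
Start at center + D4*2 = (-5, 3, 2)
  hex 0: (-5, 3, 2)
  hex 1: (-4, 2, 2)
  hex 2: (-3, 1, 2)
  hex 3: (-2, 1, 1)
  hex 4: (-1, 1, 0)
  hex 5: (-1, 2, -1)
  hex 6: (-1, 3, -2)
  hex 7: (-2, 4, -2)
  hex 8: (-3, 5, -2)
  hex 9: (-4, 5, -1)
  hex 10: (-5, 5, 0)
  hex 11: (-5, 4, 1)
Sorted: 12 hexes.

Answer: -5 3 2
-5 4 1
-5 5 0
-4 2 2
-4 5 -1
-3 1 2
-3 5 -2
-2 1 1
-2 4 -2
-1 1 0
-1 2 -1
-1 3 -2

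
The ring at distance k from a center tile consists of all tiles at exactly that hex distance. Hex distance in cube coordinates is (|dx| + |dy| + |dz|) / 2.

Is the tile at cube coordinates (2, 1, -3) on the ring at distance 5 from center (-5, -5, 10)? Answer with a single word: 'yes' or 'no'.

Answer: no

Derivation:
|px - cx| = |2 - (-5)| = 7
|py - cy| = |1 - (-5)| = 6
|pz - cz| = |-3 - 10| = 13
distance = (7+6+13)/2 = 26/2 = 13
radius = 5; distance != radius -> no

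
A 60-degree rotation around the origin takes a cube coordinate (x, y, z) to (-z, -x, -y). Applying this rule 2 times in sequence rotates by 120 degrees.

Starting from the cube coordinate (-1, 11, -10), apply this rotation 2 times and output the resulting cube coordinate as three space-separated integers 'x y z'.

Start: (-1, 11, -10)
Step 1: (-1, 11, -10) -> (-(-10), -(-1), -(11)) = (10, 1, -11)
Step 2: (10, 1, -11) -> (-(-11), -(10), -(1)) = (11, -10, -1)

Answer: 11 -10 -1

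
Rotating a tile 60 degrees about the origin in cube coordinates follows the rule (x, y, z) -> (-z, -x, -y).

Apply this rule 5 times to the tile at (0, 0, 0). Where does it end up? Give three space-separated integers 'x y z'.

Start: (0, 0, 0)
Step 1: (0, 0, 0) -> (-(0), -(0), -(0)) = (0, 0, 0)
Step 2: (0, 0, 0) -> (-(0), -(0), -(0)) = (0, 0, 0)
Step 3: (0, 0, 0) -> (-(0), -(0), -(0)) = (0, 0, 0)
Step 4: (0, 0, 0) -> (-(0), -(0), -(0)) = (0, 0, 0)
Step 5: (0, 0, 0) -> (-(0), -(0), -(0)) = (0, 0, 0)

Answer: 0 0 0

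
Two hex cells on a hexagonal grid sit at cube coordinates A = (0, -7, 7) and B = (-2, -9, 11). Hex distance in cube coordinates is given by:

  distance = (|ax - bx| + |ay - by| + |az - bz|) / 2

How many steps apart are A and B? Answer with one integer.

Answer: 4

Derivation:
|ax - bx| = |0 - (-2)| = 2
|ay - by| = |-7 - (-9)| = 2
|az - bz| = |7 - 11| = 4
distance = (2 + 2 + 4) / 2 = 8 / 2 = 4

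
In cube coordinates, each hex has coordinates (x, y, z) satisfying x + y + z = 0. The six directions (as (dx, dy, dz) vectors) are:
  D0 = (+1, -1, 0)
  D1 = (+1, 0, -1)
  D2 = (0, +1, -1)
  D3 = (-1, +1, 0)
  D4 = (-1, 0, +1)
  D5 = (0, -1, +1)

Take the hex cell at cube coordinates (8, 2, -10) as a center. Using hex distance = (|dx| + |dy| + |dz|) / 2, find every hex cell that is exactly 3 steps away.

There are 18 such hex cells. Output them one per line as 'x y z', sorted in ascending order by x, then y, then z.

Walk ring at distance 3 from (8, 2, -10):
Start at center + D4*3 = (5, 2, -7)
  hex 0: (5, 2, -7)
  hex 1: (6, 1, -7)
  hex 2: (7, 0, -7)
  hex 3: (8, -1, -7)
  hex 4: (9, -1, -8)
  hex 5: (10, -1, -9)
  hex 6: (11, -1, -10)
  hex 7: (11, 0, -11)
  hex 8: (11, 1, -12)
  hex 9: (11, 2, -13)
  hex 10: (10, 3, -13)
  hex 11: (9, 4, -13)
  hex 12: (8, 5, -13)
  hex 13: (7, 5, -12)
  hex 14: (6, 5, -11)
  hex 15: (5, 5, -10)
  hex 16: (5, 4, -9)
  hex 17: (5, 3, -8)
Sorted: 18 hexes.

Answer: 5 2 -7
5 3 -8
5 4 -9
5 5 -10
6 1 -7
6 5 -11
7 0 -7
7 5 -12
8 -1 -7
8 5 -13
9 -1 -8
9 4 -13
10 -1 -9
10 3 -13
11 -1 -10
11 0 -11
11 1 -12
11 2 -13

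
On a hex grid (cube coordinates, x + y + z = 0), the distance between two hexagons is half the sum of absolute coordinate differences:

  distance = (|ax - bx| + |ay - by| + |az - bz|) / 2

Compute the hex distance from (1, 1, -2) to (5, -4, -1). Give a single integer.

|ax - bx| = |1 - 5| = 4
|ay - by| = |1 - (-4)| = 5
|az - bz| = |-2 - (-1)| = 1
distance = (4 + 5 + 1) / 2 = 10 / 2 = 5

Answer: 5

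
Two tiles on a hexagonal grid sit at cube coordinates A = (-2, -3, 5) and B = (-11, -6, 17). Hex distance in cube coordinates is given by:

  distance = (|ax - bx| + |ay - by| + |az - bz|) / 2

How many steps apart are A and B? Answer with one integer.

|ax - bx| = |-2 - (-11)| = 9
|ay - by| = |-3 - (-6)| = 3
|az - bz| = |5 - 17| = 12
distance = (9 + 3 + 12) / 2 = 24 / 2 = 12

Answer: 12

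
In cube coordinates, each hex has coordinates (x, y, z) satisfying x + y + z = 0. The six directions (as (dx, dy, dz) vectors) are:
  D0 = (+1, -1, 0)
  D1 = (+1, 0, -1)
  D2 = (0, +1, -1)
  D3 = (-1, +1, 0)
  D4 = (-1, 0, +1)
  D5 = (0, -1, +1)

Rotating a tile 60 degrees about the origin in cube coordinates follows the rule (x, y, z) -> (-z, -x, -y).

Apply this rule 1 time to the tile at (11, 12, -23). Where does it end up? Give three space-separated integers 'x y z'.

Start: (11, 12, -23)
Step 1: (11, 12, -23) -> (-(-23), -(11), -(12)) = (23, -11, -12)

Answer: 23 -11 -12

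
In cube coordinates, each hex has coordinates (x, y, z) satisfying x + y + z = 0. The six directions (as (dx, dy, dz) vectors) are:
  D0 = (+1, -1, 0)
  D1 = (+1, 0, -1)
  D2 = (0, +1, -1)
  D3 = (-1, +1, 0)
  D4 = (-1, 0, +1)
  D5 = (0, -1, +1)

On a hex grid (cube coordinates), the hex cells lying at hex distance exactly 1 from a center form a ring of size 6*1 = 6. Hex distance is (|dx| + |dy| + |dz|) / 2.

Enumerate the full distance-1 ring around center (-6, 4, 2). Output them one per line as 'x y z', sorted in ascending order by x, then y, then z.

Walk ring at distance 1 from (-6, 4, 2):
Start at center + D4*1 = (-7, 4, 3)
  hex 0: (-7, 4, 3)
  hex 1: (-6, 3, 3)
  hex 2: (-5, 3, 2)
  hex 3: (-5, 4, 1)
  hex 4: (-6, 5, 1)
  hex 5: (-7, 5, 2)
Sorted: 6 hexes.

Answer: -7 4 3
-7 5 2
-6 3 3
-6 5 1
-5 3 2
-5 4 1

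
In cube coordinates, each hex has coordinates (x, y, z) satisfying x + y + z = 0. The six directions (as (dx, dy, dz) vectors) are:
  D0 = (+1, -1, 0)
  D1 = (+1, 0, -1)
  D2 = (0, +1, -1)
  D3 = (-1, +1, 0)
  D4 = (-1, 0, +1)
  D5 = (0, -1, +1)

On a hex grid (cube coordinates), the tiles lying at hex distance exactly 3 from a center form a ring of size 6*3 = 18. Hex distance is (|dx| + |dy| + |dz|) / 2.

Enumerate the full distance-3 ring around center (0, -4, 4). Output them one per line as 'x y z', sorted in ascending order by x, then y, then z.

Walk ring at distance 3 from (0, -4, 4):
Start at center + D4*3 = (-3, -4, 7)
  hex 0: (-3, -4, 7)
  hex 1: (-2, -5, 7)
  hex 2: (-1, -6, 7)
  hex 3: (0, -7, 7)
  hex 4: (1, -7, 6)
  hex 5: (2, -7, 5)
  hex 6: (3, -7, 4)
  hex 7: (3, -6, 3)
  hex 8: (3, -5, 2)
  hex 9: (3, -4, 1)
  hex 10: (2, -3, 1)
  hex 11: (1, -2, 1)
  hex 12: (0, -1, 1)
  hex 13: (-1, -1, 2)
  hex 14: (-2, -1, 3)
  hex 15: (-3, -1, 4)
  hex 16: (-3, -2, 5)
  hex 17: (-3, -3, 6)
Sorted: 18 hexes.

Answer: -3 -4 7
-3 -3 6
-3 -2 5
-3 -1 4
-2 -5 7
-2 -1 3
-1 -6 7
-1 -1 2
0 -7 7
0 -1 1
1 -7 6
1 -2 1
2 -7 5
2 -3 1
3 -7 4
3 -6 3
3 -5 2
3 -4 1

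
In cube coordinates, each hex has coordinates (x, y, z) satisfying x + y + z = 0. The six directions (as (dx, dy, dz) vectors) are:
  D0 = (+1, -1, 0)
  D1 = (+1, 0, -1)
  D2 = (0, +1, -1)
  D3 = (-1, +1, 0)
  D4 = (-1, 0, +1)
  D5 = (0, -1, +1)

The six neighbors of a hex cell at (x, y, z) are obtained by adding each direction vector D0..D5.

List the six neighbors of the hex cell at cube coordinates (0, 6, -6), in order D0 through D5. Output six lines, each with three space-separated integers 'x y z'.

Center: (0, 6, -6). Add each direction:
  D0: (0, 6, -6) + (1, -1, 0) = (1, 5, -6)
  D1: (0, 6, -6) + (1, 0, -1) = (1, 6, -7)
  D2: (0, 6, -6) + (0, 1, -1) = (0, 7, -7)
  D3: (0, 6, -6) + (-1, 1, 0) = (-1, 7, -6)
  D4: (0, 6, -6) + (-1, 0, 1) = (-1, 6, -5)
  D5: (0, 6, -6) + (0, -1, 1) = (0, 5, -5)

Answer: 1 5 -6
1 6 -7
0 7 -7
-1 7 -6
-1 6 -5
0 5 -5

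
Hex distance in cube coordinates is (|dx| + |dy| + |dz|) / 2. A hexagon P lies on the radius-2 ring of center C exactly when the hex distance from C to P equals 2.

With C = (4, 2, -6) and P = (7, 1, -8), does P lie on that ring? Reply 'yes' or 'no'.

|px - cx| = |7 - 4| = 3
|py - cy| = |1 - 2| = 1
|pz - cz| = |-8 - (-6)| = 2
distance = (3+1+2)/2 = 6/2 = 3
radius = 2; distance != radius -> no

Answer: no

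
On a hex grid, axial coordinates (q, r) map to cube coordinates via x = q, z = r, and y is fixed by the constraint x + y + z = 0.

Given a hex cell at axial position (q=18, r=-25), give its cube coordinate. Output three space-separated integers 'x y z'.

Answer: 18 7 -25

Derivation:
x = q = 18
z = r = -25
y = -x - z = -(18) - (-25) = 7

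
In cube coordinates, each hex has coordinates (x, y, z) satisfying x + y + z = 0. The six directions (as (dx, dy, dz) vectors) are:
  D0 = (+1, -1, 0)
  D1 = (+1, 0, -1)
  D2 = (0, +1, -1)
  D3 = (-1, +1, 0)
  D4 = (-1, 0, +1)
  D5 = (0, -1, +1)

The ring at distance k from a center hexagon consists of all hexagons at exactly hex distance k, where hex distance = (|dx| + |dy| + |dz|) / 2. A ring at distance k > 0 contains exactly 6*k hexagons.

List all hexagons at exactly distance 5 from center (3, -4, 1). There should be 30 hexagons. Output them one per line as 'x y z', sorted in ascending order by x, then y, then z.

Answer: -2 -4 6
-2 -3 5
-2 -2 4
-2 -1 3
-2 0 2
-2 1 1
-1 -5 6
-1 1 0
0 -6 6
0 1 -1
1 -7 6
1 1 -2
2 -8 6
2 1 -3
3 -9 6
3 1 -4
4 -9 5
4 0 -4
5 -9 4
5 -1 -4
6 -9 3
6 -2 -4
7 -9 2
7 -3 -4
8 -9 1
8 -8 0
8 -7 -1
8 -6 -2
8 -5 -3
8 -4 -4

Derivation:
Walk ring at distance 5 from (3, -4, 1):
Start at center + D4*5 = (-2, -4, 6)
  hex 0: (-2, -4, 6)
  hex 1: (-1, -5, 6)
  hex 2: (0, -6, 6)
  hex 3: (1, -7, 6)
  hex 4: (2, -8, 6)
  hex 5: (3, -9, 6)
  hex 6: (4, -9, 5)
  hex 7: (5, -9, 4)
  hex 8: (6, -9, 3)
  hex 9: (7, -9, 2)
  hex 10: (8, -9, 1)
  hex 11: (8, -8, 0)
  hex 12: (8, -7, -1)
  hex 13: (8, -6, -2)
  hex 14: (8, -5, -3)
  hex 15: (8, -4, -4)
  hex 16: (7, -3, -4)
  hex 17: (6, -2, -4)
  hex 18: (5, -1, -4)
  hex 19: (4, 0, -4)
  hex 20: (3, 1, -4)
  hex 21: (2, 1, -3)
  hex 22: (1, 1, -2)
  hex 23: (0, 1, -1)
  hex 24: (-1, 1, 0)
  hex 25: (-2, 1, 1)
  hex 26: (-2, 0, 2)
  hex 27: (-2, -1, 3)
  hex 28: (-2, -2, 4)
  hex 29: (-2, -3, 5)
Sorted: 30 hexes.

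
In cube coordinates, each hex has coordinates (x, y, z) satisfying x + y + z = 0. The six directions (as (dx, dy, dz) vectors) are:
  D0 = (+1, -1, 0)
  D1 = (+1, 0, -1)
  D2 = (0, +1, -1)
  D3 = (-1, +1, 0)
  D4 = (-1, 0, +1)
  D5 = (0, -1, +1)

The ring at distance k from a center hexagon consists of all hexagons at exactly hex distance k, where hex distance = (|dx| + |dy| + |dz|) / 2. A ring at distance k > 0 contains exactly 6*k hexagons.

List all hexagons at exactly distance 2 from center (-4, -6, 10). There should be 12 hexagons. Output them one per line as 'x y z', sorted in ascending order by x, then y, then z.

Walk ring at distance 2 from (-4, -6, 10):
Start at center + D4*2 = (-6, -6, 12)
  hex 0: (-6, -6, 12)
  hex 1: (-5, -7, 12)
  hex 2: (-4, -8, 12)
  hex 3: (-3, -8, 11)
  hex 4: (-2, -8, 10)
  hex 5: (-2, -7, 9)
  hex 6: (-2, -6, 8)
  hex 7: (-3, -5, 8)
  hex 8: (-4, -4, 8)
  hex 9: (-5, -4, 9)
  hex 10: (-6, -4, 10)
  hex 11: (-6, -5, 11)
Sorted: 12 hexes.

Answer: -6 -6 12
-6 -5 11
-6 -4 10
-5 -7 12
-5 -4 9
-4 -8 12
-4 -4 8
-3 -8 11
-3 -5 8
-2 -8 10
-2 -7 9
-2 -6 8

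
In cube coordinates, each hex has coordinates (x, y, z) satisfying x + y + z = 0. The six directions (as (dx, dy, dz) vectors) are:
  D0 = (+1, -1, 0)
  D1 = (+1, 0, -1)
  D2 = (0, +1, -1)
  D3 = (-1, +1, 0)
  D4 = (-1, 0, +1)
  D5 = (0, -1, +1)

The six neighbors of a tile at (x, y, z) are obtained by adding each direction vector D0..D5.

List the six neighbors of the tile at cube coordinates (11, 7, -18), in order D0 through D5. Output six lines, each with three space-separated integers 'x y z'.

Center: (11, 7, -18). Add each direction:
  D0: (11, 7, -18) + (1, -1, 0) = (12, 6, -18)
  D1: (11, 7, -18) + (1, 0, -1) = (12, 7, -19)
  D2: (11, 7, -18) + (0, 1, -1) = (11, 8, -19)
  D3: (11, 7, -18) + (-1, 1, 0) = (10, 8, -18)
  D4: (11, 7, -18) + (-1, 0, 1) = (10, 7, -17)
  D5: (11, 7, -18) + (0, -1, 1) = (11, 6, -17)

Answer: 12 6 -18
12 7 -19
11 8 -19
10 8 -18
10 7 -17
11 6 -17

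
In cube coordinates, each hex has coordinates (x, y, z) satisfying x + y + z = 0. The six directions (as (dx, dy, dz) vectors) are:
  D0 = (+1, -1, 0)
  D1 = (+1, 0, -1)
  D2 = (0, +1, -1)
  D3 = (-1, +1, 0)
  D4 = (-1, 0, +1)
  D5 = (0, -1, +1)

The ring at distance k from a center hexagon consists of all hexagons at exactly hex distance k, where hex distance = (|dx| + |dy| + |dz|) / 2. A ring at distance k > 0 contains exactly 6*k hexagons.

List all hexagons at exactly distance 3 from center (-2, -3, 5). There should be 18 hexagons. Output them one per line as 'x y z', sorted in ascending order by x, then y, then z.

Walk ring at distance 3 from (-2, -3, 5):
Start at center + D4*3 = (-5, -3, 8)
  hex 0: (-5, -3, 8)
  hex 1: (-4, -4, 8)
  hex 2: (-3, -5, 8)
  hex 3: (-2, -6, 8)
  hex 4: (-1, -6, 7)
  hex 5: (0, -6, 6)
  hex 6: (1, -6, 5)
  hex 7: (1, -5, 4)
  hex 8: (1, -4, 3)
  hex 9: (1, -3, 2)
  hex 10: (0, -2, 2)
  hex 11: (-1, -1, 2)
  hex 12: (-2, 0, 2)
  hex 13: (-3, 0, 3)
  hex 14: (-4, 0, 4)
  hex 15: (-5, 0, 5)
  hex 16: (-5, -1, 6)
  hex 17: (-5, -2, 7)
Sorted: 18 hexes.

Answer: -5 -3 8
-5 -2 7
-5 -1 6
-5 0 5
-4 -4 8
-4 0 4
-3 -5 8
-3 0 3
-2 -6 8
-2 0 2
-1 -6 7
-1 -1 2
0 -6 6
0 -2 2
1 -6 5
1 -5 4
1 -4 3
1 -3 2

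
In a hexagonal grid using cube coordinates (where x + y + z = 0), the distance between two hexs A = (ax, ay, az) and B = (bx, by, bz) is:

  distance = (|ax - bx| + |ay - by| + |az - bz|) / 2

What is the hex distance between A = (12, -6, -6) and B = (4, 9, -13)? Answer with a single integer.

|ax - bx| = |12 - 4| = 8
|ay - by| = |-6 - 9| = 15
|az - bz| = |-6 - (-13)| = 7
distance = (8 + 15 + 7) / 2 = 30 / 2 = 15

Answer: 15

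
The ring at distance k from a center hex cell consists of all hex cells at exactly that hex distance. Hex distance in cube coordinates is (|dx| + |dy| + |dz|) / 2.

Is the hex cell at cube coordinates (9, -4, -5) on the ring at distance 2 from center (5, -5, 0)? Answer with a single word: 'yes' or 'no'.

|px - cx| = |9 - 5| = 4
|py - cy| = |-4 - (-5)| = 1
|pz - cz| = |-5 - 0| = 5
distance = (4+1+5)/2 = 10/2 = 5
radius = 2; distance != radius -> no

Answer: no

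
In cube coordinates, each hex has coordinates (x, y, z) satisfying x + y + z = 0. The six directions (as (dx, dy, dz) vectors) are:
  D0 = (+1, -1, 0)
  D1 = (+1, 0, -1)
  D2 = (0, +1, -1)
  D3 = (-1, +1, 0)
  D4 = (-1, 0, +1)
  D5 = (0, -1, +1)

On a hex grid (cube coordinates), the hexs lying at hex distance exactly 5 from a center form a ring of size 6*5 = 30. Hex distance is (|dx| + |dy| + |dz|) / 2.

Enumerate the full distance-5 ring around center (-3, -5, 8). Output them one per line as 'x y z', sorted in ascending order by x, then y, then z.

Answer: -8 -5 13
-8 -4 12
-8 -3 11
-8 -2 10
-8 -1 9
-8 0 8
-7 -6 13
-7 0 7
-6 -7 13
-6 0 6
-5 -8 13
-5 0 5
-4 -9 13
-4 0 4
-3 -10 13
-3 0 3
-2 -10 12
-2 -1 3
-1 -10 11
-1 -2 3
0 -10 10
0 -3 3
1 -10 9
1 -4 3
2 -10 8
2 -9 7
2 -8 6
2 -7 5
2 -6 4
2 -5 3

Derivation:
Walk ring at distance 5 from (-3, -5, 8):
Start at center + D4*5 = (-8, -5, 13)
  hex 0: (-8, -5, 13)
  hex 1: (-7, -6, 13)
  hex 2: (-6, -7, 13)
  hex 3: (-5, -8, 13)
  hex 4: (-4, -9, 13)
  hex 5: (-3, -10, 13)
  hex 6: (-2, -10, 12)
  hex 7: (-1, -10, 11)
  hex 8: (0, -10, 10)
  hex 9: (1, -10, 9)
  hex 10: (2, -10, 8)
  hex 11: (2, -9, 7)
  hex 12: (2, -8, 6)
  hex 13: (2, -7, 5)
  hex 14: (2, -6, 4)
  hex 15: (2, -5, 3)
  hex 16: (1, -4, 3)
  hex 17: (0, -3, 3)
  hex 18: (-1, -2, 3)
  hex 19: (-2, -1, 3)
  hex 20: (-3, 0, 3)
  hex 21: (-4, 0, 4)
  hex 22: (-5, 0, 5)
  hex 23: (-6, 0, 6)
  hex 24: (-7, 0, 7)
  hex 25: (-8, 0, 8)
  hex 26: (-8, -1, 9)
  hex 27: (-8, -2, 10)
  hex 28: (-8, -3, 11)
  hex 29: (-8, -4, 12)
Sorted: 30 hexes.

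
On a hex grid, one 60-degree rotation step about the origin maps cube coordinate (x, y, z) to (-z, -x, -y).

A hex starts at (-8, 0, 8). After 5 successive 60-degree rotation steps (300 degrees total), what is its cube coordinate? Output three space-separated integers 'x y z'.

Answer: 0 -8 8

Derivation:
Start: (-8, 0, 8)
Step 1: (-8, 0, 8) -> (-(8), -(-8), -(0)) = (-8, 8, 0)
Step 2: (-8, 8, 0) -> (-(0), -(-8), -(8)) = (0, 8, -8)
Step 3: (0, 8, -8) -> (-(-8), -(0), -(8)) = (8, 0, -8)
Step 4: (8, 0, -8) -> (-(-8), -(8), -(0)) = (8, -8, 0)
Step 5: (8, -8, 0) -> (-(0), -(8), -(-8)) = (0, -8, 8)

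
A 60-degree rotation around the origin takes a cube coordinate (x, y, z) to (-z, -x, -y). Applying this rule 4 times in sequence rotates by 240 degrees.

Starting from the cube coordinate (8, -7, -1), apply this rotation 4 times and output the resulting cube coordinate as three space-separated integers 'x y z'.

Answer: -1 8 -7

Derivation:
Start: (8, -7, -1)
Step 1: (8, -7, -1) -> (-(-1), -(8), -(-7)) = (1, -8, 7)
Step 2: (1, -8, 7) -> (-(7), -(1), -(-8)) = (-7, -1, 8)
Step 3: (-7, -1, 8) -> (-(8), -(-7), -(-1)) = (-8, 7, 1)
Step 4: (-8, 7, 1) -> (-(1), -(-8), -(7)) = (-1, 8, -7)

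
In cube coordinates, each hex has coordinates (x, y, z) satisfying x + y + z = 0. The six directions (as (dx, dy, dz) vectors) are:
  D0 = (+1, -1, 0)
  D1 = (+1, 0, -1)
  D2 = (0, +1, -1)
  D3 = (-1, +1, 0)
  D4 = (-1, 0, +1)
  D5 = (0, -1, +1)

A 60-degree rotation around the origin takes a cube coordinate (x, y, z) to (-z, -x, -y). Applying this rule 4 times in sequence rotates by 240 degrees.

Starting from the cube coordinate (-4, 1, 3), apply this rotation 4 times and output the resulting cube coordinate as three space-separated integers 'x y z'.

Answer: 3 -4 1

Derivation:
Start: (-4, 1, 3)
Step 1: (-4, 1, 3) -> (-(3), -(-4), -(1)) = (-3, 4, -1)
Step 2: (-3, 4, -1) -> (-(-1), -(-3), -(4)) = (1, 3, -4)
Step 3: (1, 3, -4) -> (-(-4), -(1), -(3)) = (4, -1, -3)
Step 4: (4, -1, -3) -> (-(-3), -(4), -(-1)) = (3, -4, 1)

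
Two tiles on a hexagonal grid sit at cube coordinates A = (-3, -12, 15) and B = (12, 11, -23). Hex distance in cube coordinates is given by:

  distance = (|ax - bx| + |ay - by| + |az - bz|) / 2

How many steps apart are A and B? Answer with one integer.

|ax - bx| = |-3 - 12| = 15
|ay - by| = |-12 - 11| = 23
|az - bz| = |15 - (-23)| = 38
distance = (15 + 23 + 38) / 2 = 76 / 2 = 38

Answer: 38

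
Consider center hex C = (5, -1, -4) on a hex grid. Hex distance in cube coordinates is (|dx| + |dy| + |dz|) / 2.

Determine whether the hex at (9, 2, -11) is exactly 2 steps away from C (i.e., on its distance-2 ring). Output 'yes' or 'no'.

|px - cx| = |9 - 5| = 4
|py - cy| = |2 - (-1)| = 3
|pz - cz| = |-11 - (-4)| = 7
distance = (4+3+7)/2 = 14/2 = 7
radius = 2; distance != radius -> no

Answer: no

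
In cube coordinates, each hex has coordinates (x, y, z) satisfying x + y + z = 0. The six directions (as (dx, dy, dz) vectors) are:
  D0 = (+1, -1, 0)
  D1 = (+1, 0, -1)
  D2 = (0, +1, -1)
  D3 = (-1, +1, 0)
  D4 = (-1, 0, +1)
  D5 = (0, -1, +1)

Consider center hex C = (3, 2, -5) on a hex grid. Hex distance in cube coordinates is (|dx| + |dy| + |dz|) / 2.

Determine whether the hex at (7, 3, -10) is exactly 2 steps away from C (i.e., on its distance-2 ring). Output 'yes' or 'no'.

Answer: no

Derivation:
|px - cx| = |7 - 3| = 4
|py - cy| = |3 - 2| = 1
|pz - cz| = |-10 - (-5)| = 5
distance = (4+1+5)/2 = 10/2 = 5
radius = 2; distance != radius -> no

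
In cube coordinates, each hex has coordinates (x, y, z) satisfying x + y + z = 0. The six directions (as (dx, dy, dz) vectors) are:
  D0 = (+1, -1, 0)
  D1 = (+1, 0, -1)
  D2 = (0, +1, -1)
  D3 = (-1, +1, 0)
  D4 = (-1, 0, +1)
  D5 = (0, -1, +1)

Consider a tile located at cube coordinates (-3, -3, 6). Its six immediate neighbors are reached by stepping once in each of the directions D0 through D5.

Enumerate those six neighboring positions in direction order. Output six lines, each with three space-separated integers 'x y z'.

Center: (-3, -3, 6). Add each direction:
  D0: (-3, -3, 6) + (1, -1, 0) = (-2, -4, 6)
  D1: (-3, -3, 6) + (1, 0, -1) = (-2, -3, 5)
  D2: (-3, -3, 6) + (0, 1, -1) = (-3, -2, 5)
  D3: (-3, -3, 6) + (-1, 1, 0) = (-4, -2, 6)
  D4: (-3, -3, 6) + (-1, 0, 1) = (-4, -3, 7)
  D5: (-3, -3, 6) + (0, -1, 1) = (-3, -4, 7)

Answer: -2 -4 6
-2 -3 5
-3 -2 5
-4 -2 6
-4 -3 7
-3 -4 7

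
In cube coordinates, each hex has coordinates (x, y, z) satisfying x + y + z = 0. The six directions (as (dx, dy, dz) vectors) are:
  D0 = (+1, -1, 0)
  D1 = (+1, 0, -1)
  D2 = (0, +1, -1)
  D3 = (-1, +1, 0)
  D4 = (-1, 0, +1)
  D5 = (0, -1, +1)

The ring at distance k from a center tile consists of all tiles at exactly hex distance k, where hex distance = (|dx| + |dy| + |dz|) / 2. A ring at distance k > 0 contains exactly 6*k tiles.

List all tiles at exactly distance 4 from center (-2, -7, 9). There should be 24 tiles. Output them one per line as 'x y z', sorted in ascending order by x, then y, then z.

Walk ring at distance 4 from (-2, -7, 9):
Start at center + D4*4 = (-6, -7, 13)
  hex 0: (-6, -7, 13)
  hex 1: (-5, -8, 13)
  hex 2: (-4, -9, 13)
  hex 3: (-3, -10, 13)
  hex 4: (-2, -11, 13)
  hex 5: (-1, -11, 12)
  hex 6: (0, -11, 11)
  hex 7: (1, -11, 10)
  hex 8: (2, -11, 9)
  hex 9: (2, -10, 8)
  hex 10: (2, -9, 7)
  hex 11: (2, -8, 6)
  hex 12: (2, -7, 5)
  hex 13: (1, -6, 5)
  hex 14: (0, -5, 5)
  hex 15: (-1, -4, 5)
  hex 16: (-2, -3, 5)
  hex 17: (-3, -3, 6)
  hex 18: (-4, -3, 7)
  hex 19: (-5, -3, 8)
  hex 20: (-6, -3, 9)
  hex 21: (-6, -4, 10)
  hex 22: (-6, -5, 11)
  hex 23: (-6, -6, 12)
Sorted: 24 hexes.

Answer: -6 -7 13
-6 -6 12
-6 -5 11
-6 -4 10
-6 -3 9
-5 -8 13
-5 -3 8
-4 -9 13
-4 -3 7
-3 -10 13
-3 -3 6
-2 -11 13
-2 -3 5
-1 -11 12
-1 -4 5
0 -11 11
0 -5 5
1 -11 10
1 -6 5
2 -11 9
2 -10 8
2 -9 7
2 -8 6
2 -7 5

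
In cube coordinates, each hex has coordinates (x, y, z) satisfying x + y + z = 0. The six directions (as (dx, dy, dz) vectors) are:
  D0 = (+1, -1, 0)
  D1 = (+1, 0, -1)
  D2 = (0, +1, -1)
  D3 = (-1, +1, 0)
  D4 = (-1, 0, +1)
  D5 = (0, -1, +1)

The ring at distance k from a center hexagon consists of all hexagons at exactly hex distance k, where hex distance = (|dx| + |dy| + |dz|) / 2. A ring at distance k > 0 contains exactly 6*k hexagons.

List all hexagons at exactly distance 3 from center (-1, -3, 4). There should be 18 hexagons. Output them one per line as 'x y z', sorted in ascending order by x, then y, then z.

Answer: -4 -3 7
-4 -2 6
-4 -1 5
-4 0 4
-3 -4 7
-3 0 3
-2 -5 7
-2 0 2
-1 -6 7
-1 0 1
0 -6 6
0 -1 1
1 -6 5
1 -2 1
2 -6 4
2 -5 3
2 -4 2
2 -3 1

Derivation:
Walk ring at distance 3 from (-1, -3, 4):
Start at center + D4*3 = (-4, -3, 7)
  hex 0: (-4, -3, 7)
  hex 1: (-3, -4, 7)
  hex 2: (-2, -5, 7)
  hex 3: (-1, -6, 7)
  hex 4: (0, -6, 6)
  hex 5: (1, -6, 5)
  hex 6: (2, -6, 4)
  hex 7: (2, -5, 3)
  hex 8: (2, -4, 2)
  hex 9: (2, -3, 1)
  hex 10: (1, -2, 1)
  hex 11: (0, -1, 1)
  hex 12: (-1, 0, 1)
  hex 13: (-2, 0, 2)
  hex 14: (-3, 0, 3)
  hex 15: (-4, 0, 4)
  hex 16: (-4, -1, 5)
  hex 17: (-4, -2, 6)
Sorted: 18 hexes.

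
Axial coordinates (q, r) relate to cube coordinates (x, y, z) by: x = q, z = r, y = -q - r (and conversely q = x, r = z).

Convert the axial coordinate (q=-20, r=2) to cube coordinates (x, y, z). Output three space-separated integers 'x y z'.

x = q = -20
z = r = 2
y = -x - z = -(-20) - (2) = 18

Answer: -20 18 2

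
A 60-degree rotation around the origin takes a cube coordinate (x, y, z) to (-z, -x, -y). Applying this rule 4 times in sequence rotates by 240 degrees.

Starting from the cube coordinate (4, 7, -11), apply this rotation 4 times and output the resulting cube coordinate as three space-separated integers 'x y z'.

Answer: -11 4 7

Derivation:
Start: (4, 7, -11)
Step 1: (4, 7, -11) -> (-(-11), -(4), -(7)) = (11, -4, -7)
Step 2: (11, -4, -7) -> (-(-7), -(11), -(-4)) = (7, -11, 4)
Step 3: (7, -11, 4) -> (-(4), -(7), -(-11)) = (-4, -7, 11)
Step 4: (-4, -7, 11) -> (-(11), -(-4), -(-7)) = (-11, 4, 7)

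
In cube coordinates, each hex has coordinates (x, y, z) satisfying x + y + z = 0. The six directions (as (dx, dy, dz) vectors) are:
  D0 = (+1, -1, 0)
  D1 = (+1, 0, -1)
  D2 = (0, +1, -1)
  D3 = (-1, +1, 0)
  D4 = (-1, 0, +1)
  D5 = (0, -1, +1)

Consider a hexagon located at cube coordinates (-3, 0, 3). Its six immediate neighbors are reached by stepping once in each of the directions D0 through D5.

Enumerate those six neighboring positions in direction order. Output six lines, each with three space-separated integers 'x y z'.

Answer: -2 -1 3
-2 0 2
-3 1 2
-4 1 3
-4 0 4
-3 -1 4

Derivation:
Center: (-3, 0, 3). Add each direction:
  D0: (-3, 0, 3) + (1, -1, 0) = (-2, -1, 3)
  D1: (-3, 0, 3) + (1, 0, -1) = (-2, 0, 2)
  D2: (-3, 0, 3) + (0, 1, -1) = (-3, 1, 2)
  D3: (-3, 0, 3) + (-1, 1, 0) = (-4, 1, 3)
  D4: (-3, 0, 3) + (-1, 0, 1) = (-4, 0, 4)
  D5: (-3, 0, 3) + (0, -1, 1) = (-3, -1, 4)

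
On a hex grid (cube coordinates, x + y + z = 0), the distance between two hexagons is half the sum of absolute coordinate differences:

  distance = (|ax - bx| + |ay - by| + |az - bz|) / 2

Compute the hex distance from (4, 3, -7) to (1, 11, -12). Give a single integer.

Answer: 8

Derivation:
|ax - bx| = |4 - 1| = 3
|ay - by| = |3 - 11| = 8
|az - bz| = |-7 - (-12)| = 5
distance = (3 + 8 + 5) / 2 = 16 / 2 = 8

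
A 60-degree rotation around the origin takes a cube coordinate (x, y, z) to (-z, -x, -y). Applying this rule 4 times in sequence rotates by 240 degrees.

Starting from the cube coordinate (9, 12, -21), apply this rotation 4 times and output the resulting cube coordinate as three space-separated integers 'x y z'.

Answer: -21 9 12

Derivation:
Start: (9, 12, -21)
Step 1: (9, 12, -21) -> (-(-21), -(9), -(12)) = (21, -9, -12)
Step 2: (21, -9, -12) -> (-(-12), -(21), -(-9)) = (12, -21, 9)
Step 3: (12, -21, 9) -> (-(9), -(12), -(-21)) = (-9, -12, 21)
Step 4: (-9, -12, 21) -> (-(21), -(-9), -(-12)) = (-21, 9, 12)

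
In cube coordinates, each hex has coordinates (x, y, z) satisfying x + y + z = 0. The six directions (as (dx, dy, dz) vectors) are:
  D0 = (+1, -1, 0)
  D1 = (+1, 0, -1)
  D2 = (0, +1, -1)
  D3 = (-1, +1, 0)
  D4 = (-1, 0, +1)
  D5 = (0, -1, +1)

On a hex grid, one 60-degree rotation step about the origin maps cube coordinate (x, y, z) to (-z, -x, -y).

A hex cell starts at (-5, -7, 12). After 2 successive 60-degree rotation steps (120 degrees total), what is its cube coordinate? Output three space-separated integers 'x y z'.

Start: (-5, -7, 12)
Step 1: (-5, -7, 12) -> (-(12), -(-5), -(-7)) = (-12, 5, 7)
Step 2: (-12, 5, 7) -> (-(7), -(-12), -(5)) = (-7, 12, -5)

Answer: -7 12 -5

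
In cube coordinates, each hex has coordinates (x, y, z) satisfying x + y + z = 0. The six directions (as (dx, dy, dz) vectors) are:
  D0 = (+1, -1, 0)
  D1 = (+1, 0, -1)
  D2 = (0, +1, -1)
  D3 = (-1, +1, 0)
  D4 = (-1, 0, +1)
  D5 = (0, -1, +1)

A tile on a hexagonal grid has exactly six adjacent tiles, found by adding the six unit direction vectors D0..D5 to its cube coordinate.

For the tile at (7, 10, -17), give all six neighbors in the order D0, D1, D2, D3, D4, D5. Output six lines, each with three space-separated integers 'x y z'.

Answer: 8 9 -17
8 10 -18
7 11 -18
6 11 -17
6 10 -16
7 9 -16

Derivation:
Center: (7, 10, -17). Add each direction:
  D0: (7, 10, -17) + (1, -1, 0) = (8, 9, -17)
  D1: (7, 10, -17) + (1, 0, -1) = (8, 10, -18)
  D2: (7, 10, -17) + (0, 1, -1) = (7, 11, -18)
  D3: (7, 10, -17) + (-1, 1, 0) = (6, 11, -17)
  D4: (7, 10, -17) + (-1, 0, 1) = (6, 10, -16)
  D5: (7, 10, -17) + (0, -1, 1) = (7, 9, -16)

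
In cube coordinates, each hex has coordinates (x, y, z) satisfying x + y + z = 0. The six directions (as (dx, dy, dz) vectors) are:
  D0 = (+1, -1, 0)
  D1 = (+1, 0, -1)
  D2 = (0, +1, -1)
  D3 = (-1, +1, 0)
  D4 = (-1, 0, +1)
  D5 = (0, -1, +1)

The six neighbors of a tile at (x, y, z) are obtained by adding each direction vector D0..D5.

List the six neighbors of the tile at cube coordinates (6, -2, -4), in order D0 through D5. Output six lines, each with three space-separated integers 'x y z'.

Answer: 7 -3 -4
7 -2 -5
6 -1 -5
5 -1 -4
5 -2 -3
6 -3 -3

Derivation:
Center: (6, -2, -4). Add each direction:
  D0: (6, -2, -4) + (1, -1, 0) = (7, -3, -4)
  D1: (6, -2, -4) + (1, 0, -1) = (7, -2, -5)
  D2: (6, -2, -4) + (0, 1, -1) = (6, -1, -5)
  D3: (6, -2, -4) + (-1, 1, 0) = (5, -1, -4)
  D4: (6, -2, -4) + (-1, 0, 1) = (5, -2, -3)
  D5: (6, -2, -4) + (0, -1, 1) = (6, -3, -3)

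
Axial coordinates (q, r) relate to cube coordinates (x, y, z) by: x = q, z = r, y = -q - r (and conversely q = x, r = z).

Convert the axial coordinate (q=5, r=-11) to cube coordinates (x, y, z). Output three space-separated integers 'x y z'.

Answer: 5 6 -11

Derivation:
x = q = 5
z = r = -11
y = -x - z = -(5) - (-11) = 6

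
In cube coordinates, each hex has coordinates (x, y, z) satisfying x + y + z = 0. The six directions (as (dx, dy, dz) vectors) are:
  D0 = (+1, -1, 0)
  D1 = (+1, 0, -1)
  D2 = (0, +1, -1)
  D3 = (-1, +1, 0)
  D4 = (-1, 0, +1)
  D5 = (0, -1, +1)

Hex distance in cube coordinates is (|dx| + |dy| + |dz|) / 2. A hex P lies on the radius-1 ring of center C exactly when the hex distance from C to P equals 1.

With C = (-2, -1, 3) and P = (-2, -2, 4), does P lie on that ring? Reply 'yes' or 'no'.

|px - cx| = |-2 - (-2)| = 0
|py - cy| = |-2 - (-1)| = 1
|pz - cz| = |4 - 3| = 1
distance = (0+1+1)/2 = 2/2 = 1
radius = 1; distance == radius -> yes

Answer: yes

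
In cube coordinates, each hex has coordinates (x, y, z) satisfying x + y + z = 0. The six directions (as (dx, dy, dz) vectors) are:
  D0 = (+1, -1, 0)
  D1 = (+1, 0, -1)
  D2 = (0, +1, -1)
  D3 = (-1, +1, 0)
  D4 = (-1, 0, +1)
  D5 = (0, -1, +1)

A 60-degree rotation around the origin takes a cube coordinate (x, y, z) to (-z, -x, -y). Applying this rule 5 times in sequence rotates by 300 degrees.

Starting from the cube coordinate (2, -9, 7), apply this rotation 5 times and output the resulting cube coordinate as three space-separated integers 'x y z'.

Start: (2, -9, 7)
Step 1: (2, -9, 7) -> (-(7), -(2), -(-9)) = (-7, -2, 9)
Step 2: (-7, -2, 9) -> (-(9), -(-7), -(-2)) = (-9, 7, 2)
Step 3: (-9, 7, 2) -> (-(2), -(-9), -(7)) = (-2, 9, -7)
Step 4: (-2, 9, -7) -> (-(-7), -(-2), -(9)) = (7, 2, -9)
Step 5: (7, 2, -9) -> (-(-9), -(7), -(2)) = (9, -7, -2)

Answer: 9 -7 -2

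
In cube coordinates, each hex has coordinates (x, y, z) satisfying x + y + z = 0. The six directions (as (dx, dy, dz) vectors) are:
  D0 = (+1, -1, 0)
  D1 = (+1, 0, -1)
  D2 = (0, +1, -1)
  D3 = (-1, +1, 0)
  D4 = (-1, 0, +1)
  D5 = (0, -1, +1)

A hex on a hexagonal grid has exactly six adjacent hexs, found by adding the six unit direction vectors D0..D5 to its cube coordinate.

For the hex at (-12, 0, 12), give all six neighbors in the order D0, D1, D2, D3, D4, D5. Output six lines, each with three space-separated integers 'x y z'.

Center: (-12, 0, 12). Add each direction:
  D0: (-12, 0, 12) + (1, -1, 0) = (-11, -1, 12)
  D1: (-12, 0, 12) + (1, 0, -1) = (-11, 0, 11)
  D2: (-12, 0, 12) + (0, 1, -1) = (-12, 1, 11)
  D3: (-12, 0, 12) + (-1, 1, 0) = (-13, 1, 12)
  D4: (-12, 0, 12) + (-1, 0, 1) = (-13, 0, 13)
  D5: (-12, 0, 12) + (0, -1, 1) = (-12, -1, 13)

Answer: -11 -1 12
-11 0 11
-12 1 11
-13 1 12
-13 0 13
-12 -1 13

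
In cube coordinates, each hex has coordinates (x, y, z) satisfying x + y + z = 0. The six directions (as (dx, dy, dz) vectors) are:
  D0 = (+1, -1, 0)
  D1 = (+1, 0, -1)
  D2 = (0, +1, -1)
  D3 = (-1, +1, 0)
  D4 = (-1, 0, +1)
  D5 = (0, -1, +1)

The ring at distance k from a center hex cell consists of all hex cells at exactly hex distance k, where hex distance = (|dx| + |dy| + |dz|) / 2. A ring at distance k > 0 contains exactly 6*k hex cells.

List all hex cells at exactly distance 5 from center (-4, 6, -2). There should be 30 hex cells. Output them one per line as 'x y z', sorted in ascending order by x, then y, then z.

Walk ring at distance 5 from (-4, 6, -2):
Start at center + D4*5 = (-9, 6, 3)
  hex 0: (-9, 6, 3)
  hex 1: (-8, 5, 3)
  hex 2: (-7, 4, 3)
  hex 3: (-6, 3, 3)
  hex 4: (-5, 2, 3)
  hex 5: (-4, 1, 3)
  hex 6: (-3, 1, 2)
  hex 7: (-2, 1, 1)
  hex 8: (-1, 1, 0)
  hex 9: (0, 1, -1)
  hex 10: (1, 1, -2)
  hex 11: (1, 2, -3)
  hex 12: (1, 3, -4)
  hex 13: (1, 4, -5)
  hex 14: (1, 5, -6)
  hex 15: (1, 6, -7)
  hex 16: (0, 7, -7)
  hex 17: (-1, 8, -7)
  hex 18: (-2, 9, -7)
  hex 19: (-3, 10, -7)
  hex 20: (-4, 11, -7)
  hex 21: (-5, 11, -6)
  hex 22: (-6, 11, -5)
  hex 23: (-7, 11, -4)
  hex 24: (-8, 11, -3)
  hex 25: (-9, 11, -2)
  hex 26: (-9, 10, -1)
  hex 27: (-9, 9, 0)
  hex 28: (-9, 8, 1)
  hex 29: (-9, 7, 2)
Sorted: 30 hexes.

Answer: -9 6 3
-9 7 2
-9 8 1
-9 9 0
-9 10 -1
-9 11 -2
-8 5 3
-8 11 -3
-7 4 3
-7 11 -4
-6 3 3
-6 11 -5
-5 2 3
-5 11 -6
-4 1 3
-4 11 -7
-3 1 2
-3 10 -7
-2 1 1
-2 9 -7
-1 1 0
-1 8 -7
0 1 -1
0 7 -7
1 1 -2
1 2 -3
1 3 -4
1 4 -5
1 5 -6
1 6 -7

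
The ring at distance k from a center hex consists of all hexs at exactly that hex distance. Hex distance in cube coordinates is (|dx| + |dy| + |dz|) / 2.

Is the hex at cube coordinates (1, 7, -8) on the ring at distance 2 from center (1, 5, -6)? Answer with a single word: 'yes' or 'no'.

|px - cx| = |1 - 1| = 0
|py - cy| = |7 - 5| = 2
|pz - cz| = |-8 - (-6)| = 2
distance = (0+2+2)/2 = 4/2 = 2
radius = 2; distance == radius -> yes

Answer: yes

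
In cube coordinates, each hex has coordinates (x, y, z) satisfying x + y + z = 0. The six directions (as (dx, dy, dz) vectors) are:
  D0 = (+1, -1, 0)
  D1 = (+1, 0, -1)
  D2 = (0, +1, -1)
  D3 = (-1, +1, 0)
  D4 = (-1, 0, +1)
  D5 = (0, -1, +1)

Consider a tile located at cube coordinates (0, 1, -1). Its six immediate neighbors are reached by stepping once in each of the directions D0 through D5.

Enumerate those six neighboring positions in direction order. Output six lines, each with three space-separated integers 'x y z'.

Answer: 1 0 -1
1 1 -2
0 2 -2
-1 2 -1
-1 1 0
0 0 0

Derivation:
Center: (0, 1, -1). Add each direction:
  D0: (0, 1, -1) + (1, -1, 0) = (1, 0, -1)
  D1: (0, 1, -1) + (1, 0, -1) = (1, 1, -2)
  D2: (0, 1, -1) + (0, 1, -1) = (0, 2, -2)
  D3: (0, 1, -1) + (-1, 1, 0) = (-1, 2, -1)
  D4: (0, 1, -1) + (-1, 0, 1) = (-1, 1, 0)
  D5: (0, 1, -1) + (0, -1, 1) = (0, 0, 0)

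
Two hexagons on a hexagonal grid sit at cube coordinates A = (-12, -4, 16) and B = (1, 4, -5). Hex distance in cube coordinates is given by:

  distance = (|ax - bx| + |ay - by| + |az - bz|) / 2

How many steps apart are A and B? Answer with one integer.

Answer: 21

Derivation:
|ax - bx| = |-12 - 1| = 13
|ay - by| = |-4 - 4| = 8
|az - bz| = |16 - (-5)| = 21
distance = (13 + 8 + 21) / 2 = 42 / 2 = 21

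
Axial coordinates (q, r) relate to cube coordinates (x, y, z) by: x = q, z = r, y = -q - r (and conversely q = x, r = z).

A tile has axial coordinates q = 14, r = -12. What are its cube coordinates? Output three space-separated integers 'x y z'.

Answer: 14 -2 -12

Derivation:
x = q = 14
z = r = -12
y = -x - z = -(14) - (-12) = -2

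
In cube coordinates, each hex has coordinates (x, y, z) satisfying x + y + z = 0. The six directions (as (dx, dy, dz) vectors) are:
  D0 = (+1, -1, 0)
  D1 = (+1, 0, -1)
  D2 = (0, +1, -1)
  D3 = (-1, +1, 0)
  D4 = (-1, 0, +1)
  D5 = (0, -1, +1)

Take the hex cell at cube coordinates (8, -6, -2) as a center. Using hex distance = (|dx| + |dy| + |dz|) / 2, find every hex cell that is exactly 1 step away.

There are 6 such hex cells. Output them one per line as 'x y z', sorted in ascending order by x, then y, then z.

Walk ring at distance 1 from (8, -6, -2):
Start at center + D4*1 = (7, -6, -1)
  hex 0: (7, -6, -1)
  hex 1: (8, -7, -1)
  hex 2: (9, -7, -2)
  hex 3: (9, -6, -3)
  hex 4: (8, -5, -3)
  hex 5: (7, -5, -2)
Sorted: 6 hexes.

Answer: 7 -6 -1
7 -5 -2
8 -7 -1
8 -5 -3
9 -7 -2
9 -6 -3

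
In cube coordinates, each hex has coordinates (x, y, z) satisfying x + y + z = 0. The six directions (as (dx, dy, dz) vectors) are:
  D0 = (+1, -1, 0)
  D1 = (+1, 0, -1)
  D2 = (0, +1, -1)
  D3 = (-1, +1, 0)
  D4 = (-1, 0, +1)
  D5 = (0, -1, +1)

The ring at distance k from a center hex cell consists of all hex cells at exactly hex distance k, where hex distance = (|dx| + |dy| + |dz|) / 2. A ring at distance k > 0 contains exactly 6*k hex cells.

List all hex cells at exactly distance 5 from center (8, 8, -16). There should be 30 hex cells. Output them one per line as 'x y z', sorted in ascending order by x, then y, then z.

Answer: 3 8 -11
3 9 -12
3 10 -13
3 11 -14
3 12 -15
3 13 -16
4 7 -11
4 13 -17
5 6 -11
5 13 -18
6 5 -11
6 13 -19
7 4 -11
7 13 -20
8 3 -11
8 13 -21
9 3 -12
9 12 -21
10 3 -13
10 11 -21
11 3 -14
11 10 -21
12 3 -15
12 9 -21
13 3 -16
13 4 -17
13 5 -18
13 6 -19
13 7 -20
13 8 -21

Derivation:
Walk ring at distance 5 from (8, 8, -16):
Start at center + D4*5 = (3, 8, -11)
  hex 0: (3, 8, -11)
  hex 1: (4, 7, -11)
  hex 2: (5, 6, -11)
  hex 3: (6, 5, -11)
  hex 4: (7, 4, -11)
  hex 5: (8, 3, -11)
  hex 6: (9, 3, -12)
  hex 7: (10, 3, -13)
  hex 8: (11, 3, -14)
  hex 9: (12, 3, -15)
  hex 10: (13, 3, -16)
  hex 11: (13, 4, -17)
  hex 12: (13, 5, -18)
  hex 13: (13, 6, -19)
  hex 14: (13, 7, -20)
  hex 15: (13, 8, -21)
  hex 16: (12, 9, -21)
  hex 17: (11, 10, -21)
  hex 18: (10, 11, -21)
  hex 19: (9, 12, -21)
  hex 20: (8, 13, -21)
  hex 21: (7, 13, -20)
  hex 22: (6, 13, -19)
  hex 23: (5, 13, -18)
  hex 24: (4, 13, -17)
  hex 25: (3, 13, -16)
  hex 26: (3, 12, -15)
  hex 27: (3, 11, -14)
  hex 28: (3, 10, -13)
  hex 29: (3, 9, -12)
Sorted: 30 hexes.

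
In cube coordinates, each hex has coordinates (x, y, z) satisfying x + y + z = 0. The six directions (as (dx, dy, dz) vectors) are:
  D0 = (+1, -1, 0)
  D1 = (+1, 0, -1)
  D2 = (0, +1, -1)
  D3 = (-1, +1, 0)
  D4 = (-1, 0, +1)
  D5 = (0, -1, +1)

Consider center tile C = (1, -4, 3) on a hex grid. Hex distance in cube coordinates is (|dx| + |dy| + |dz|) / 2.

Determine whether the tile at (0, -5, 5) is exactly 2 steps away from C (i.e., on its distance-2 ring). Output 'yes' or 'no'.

|px - cx| = |0 - 1| = 1
|py - cy| = |-5 - (-4)| = 1
|pz - cz| = |5 - 3| = 2
distance = (1+1+2)/2 = 4/2 = 2
radius = 2; distance == radius -> yes

Answer: yes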